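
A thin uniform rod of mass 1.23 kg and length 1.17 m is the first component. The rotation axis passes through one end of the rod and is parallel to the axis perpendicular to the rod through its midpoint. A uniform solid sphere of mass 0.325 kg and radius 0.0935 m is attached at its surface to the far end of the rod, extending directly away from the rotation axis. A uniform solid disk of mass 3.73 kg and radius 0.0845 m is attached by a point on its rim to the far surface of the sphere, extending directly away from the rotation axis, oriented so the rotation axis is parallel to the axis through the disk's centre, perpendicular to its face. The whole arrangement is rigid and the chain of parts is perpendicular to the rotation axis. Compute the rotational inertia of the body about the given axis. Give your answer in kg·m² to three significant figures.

Thin rod: I_cm = (1/12)ML² = (1/12)(1.23)(1.17)² = 0.14031 kg·m²; centre at d = 0.585 m, so the parallel axis theorem gives I = 0.14031 + (1.23)(0.585)² = 0.56125 kg·m².
Solid sphere: I_cm = (2/5)MR² = (2/5)(0.325)(0.0935)² = 0.0011365 kg·m²; centre at d = 0.585 + 0.585 + 0.0935 = 1.2635 m, so the parallel axis theorem gives I = 0.0011365 + (0.325)(1.2635)² = 0.51998 kg·m².
Solid disk: I_cm = (1/2)MR² = (1/2)(3.73)(0.0845)² = 0.013317 kg·m²; centre at d = 0.585 + 0.585 + 0.0935 + 0.0935 + 0.0845 = 1.4415 m, so the parallel axis theorem gives I = 0.013317 + (3.73)(1.4415)² = 7.764 kg·m².
Total I = 0.56125 + 0.51998 + 7.764 = 8.8452 kg·m².

8.85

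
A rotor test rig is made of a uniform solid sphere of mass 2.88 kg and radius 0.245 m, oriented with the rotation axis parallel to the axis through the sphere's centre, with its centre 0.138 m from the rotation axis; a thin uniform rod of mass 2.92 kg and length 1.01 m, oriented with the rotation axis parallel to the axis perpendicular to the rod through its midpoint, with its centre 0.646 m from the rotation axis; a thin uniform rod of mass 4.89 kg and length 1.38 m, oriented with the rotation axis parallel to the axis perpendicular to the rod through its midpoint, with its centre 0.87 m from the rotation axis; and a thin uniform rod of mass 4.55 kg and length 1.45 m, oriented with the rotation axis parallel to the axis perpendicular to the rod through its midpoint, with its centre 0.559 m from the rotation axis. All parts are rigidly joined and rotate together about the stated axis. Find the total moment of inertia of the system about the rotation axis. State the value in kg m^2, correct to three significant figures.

Solid sphere: I_cm = (2/5)MR² = (2/5)(2.88)(0.245)² = 0.069149 kg m^2; centre at d = 0.138 m, so I = I_cm + Md² gives I = 0.069149 + (2.88)(0.138)² = 0.124 kg m^2.
Thin rod: I_cm = (1/12)ML² = (1/12)(2.92)(1.01)² = 0.24822 kg m^2; centre at d = 0.646 m, so I = I_cm + Md² gives I = 0.24822 + (2.92)(0.646)² = 1.4668 kg m^2.
Thin rod: I_cm = (1/12)ML² = (1/12)(4.89)(1.38)² = 0.77604 kg m^2; centre at d = 0.87 m, so I = I_cm + Md² gives I = 0.77604 + (4.89)(0.87)² = 4.4773 kg m^2.
Thin rod: I_cm = (1/12)ML² = (1/12)(4.55)(1.45)² = 0.7972 kg m^2; centre at d = 0.559 m, so I = I_cm + Md² gives I = 0.7972 + (4.55)(0.559)² = 2.219 kg m^2.
Total I = 0.124 + 1.4668 + 4.4773 + 2.219 = 8.2871 kg m^2.

8.29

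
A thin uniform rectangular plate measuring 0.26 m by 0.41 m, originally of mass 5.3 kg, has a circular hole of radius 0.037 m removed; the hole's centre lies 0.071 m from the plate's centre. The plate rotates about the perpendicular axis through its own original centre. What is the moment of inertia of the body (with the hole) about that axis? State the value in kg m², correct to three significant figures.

Unpierced body about its centre: I₀ = (1/12)M(a²+b²) = (1/12)(5.3)[(0.26)² + (0.41)²] = 0.1041 kg m².
The removed disk has mass m = M·πr²/(ab) = (5.3)·π(0.037)²/(0.26·0.41) = 0.21383 kg (same uniform areal density).
Its moment of inertia about the rotation axis (parallel-axis theorem): I_hole = (1/2)mr² + md² = (1/2)(0.21383)(0.037)² + (0.21383)(0.071)² = 0.0012243 kg m².
Treating the hole as negative mass, I = I₀ − I_hole = 0.1041 − 0.0012243 = 0.10288 kg m².

0.103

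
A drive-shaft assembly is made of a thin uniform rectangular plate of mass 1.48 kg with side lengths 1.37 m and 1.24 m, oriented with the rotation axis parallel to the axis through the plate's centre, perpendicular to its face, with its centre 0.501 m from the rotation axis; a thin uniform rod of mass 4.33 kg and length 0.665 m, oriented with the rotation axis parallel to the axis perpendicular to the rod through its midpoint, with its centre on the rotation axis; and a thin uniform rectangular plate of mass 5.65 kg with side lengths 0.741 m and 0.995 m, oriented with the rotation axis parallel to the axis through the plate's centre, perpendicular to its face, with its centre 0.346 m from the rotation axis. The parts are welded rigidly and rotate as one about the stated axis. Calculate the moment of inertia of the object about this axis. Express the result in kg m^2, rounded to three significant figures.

2.35

Rectangular plate: I_cm = (1/12)M(a²+b²) = (1/12)(1.48)[(1.37)² + (1.24)²] = 0.42112 kg m^2; centre at d = 0.501 m, so I = I_cm + Md² gives I = 0.42112 + (1.48)(0.501)² = 0.7926 kg m^2.
Thin rod: I_cm = (1/12)ML² = (1/12)(4.33)(0.665)² = 0.15957 kg m^2; axis through the centre, so I = 0.15957 kg m^2.
Rectangular plate: I_cm = (1/12)M(a²+b²) = (1/12)(5.65)[(0.741)² + (0.995)²] = 0.72466 kg m^2; centre at d = 0.346 m, so I = I_cm + Md² gives I = 0.72466 + (5.65)(0.346)² = 1.4011 kg m^2.
Total I = 0.7926 + 0.15957 + 1.4011 = 2.3532 kg m^2.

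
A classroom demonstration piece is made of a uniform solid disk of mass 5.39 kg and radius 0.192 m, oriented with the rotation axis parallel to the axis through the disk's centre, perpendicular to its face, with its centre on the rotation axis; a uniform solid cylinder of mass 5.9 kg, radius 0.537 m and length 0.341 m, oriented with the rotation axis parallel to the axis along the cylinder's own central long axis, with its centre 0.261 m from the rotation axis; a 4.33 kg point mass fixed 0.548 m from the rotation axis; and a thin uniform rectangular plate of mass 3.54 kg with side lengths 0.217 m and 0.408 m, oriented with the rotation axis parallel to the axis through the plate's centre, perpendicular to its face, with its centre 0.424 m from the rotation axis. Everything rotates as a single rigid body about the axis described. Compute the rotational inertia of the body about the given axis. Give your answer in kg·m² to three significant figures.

3.35

Solid disk: I_cm = (1/2)MR² = (1/2)(5.39)(0.192)² = 0.099348 kg·m²; axis through the centre, so I = 0.099348 kg·m².
Solid cylinder: I_cm = (1/2)MR² = (1/2)(5.9)(0.537)² = 0.85069 kg·m²; centre at d = 0.261 m, so I = I_cm + Md² gives I = 0.85069 + (5.9)(0.261)² = 1.2526 kg·m².
Point mass: I_cm = 0; centre at d = 0.548 m, so I = I_cm + Md² gives I = 0 + (4.33)(0.548)² = 1.3003 kg·m².
Rectangular plate: I_cm = (1/12)M(a²+b²) = (1/12)(3.54)[(0.217)² + (0.408)²] = 0.062998 kg·m²; centre at d = 0.424 m, so I = I_cm + Md² gives I = 0.062998 + (3.54)(0.424)² = 0.69941 kg·m².
Total I = 0.099348 + 1.2526 + 1.3003 + 0.69941 = 3.3517 kg·m².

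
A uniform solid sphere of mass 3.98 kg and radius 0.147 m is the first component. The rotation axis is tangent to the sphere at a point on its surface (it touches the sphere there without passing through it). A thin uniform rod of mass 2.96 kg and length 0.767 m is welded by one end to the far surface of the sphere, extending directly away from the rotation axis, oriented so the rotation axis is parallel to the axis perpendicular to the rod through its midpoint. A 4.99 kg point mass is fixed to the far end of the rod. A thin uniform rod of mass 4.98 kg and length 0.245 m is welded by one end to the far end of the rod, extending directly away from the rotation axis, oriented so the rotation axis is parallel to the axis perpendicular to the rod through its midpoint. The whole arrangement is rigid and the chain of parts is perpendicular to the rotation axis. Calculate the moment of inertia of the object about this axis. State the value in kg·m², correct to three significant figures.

Solid sphere: I_cm = (2/5)MR² = (2/5)(3.98)(0.147)² = 0.034402 kg·m²; centre at d = 0.147 m, so I = I_cm + Md² gives I = 0.034402 + (3.98)(0.147)² = 0.12041 kg·m².
Thin rod: I_cm = (1/12)ML² = (1/12)(2.96)(0.767)² = 0.14511 kg·m²; centre at d = 0.147 + 0.147 + 0.3835 = 0.6775 m, so I = I_cm + Md² gives I = 0.14511 + (2.96)(0.6775)² = 1.5038 kg·m².
Point mass: I_cm = 0; centre at d = 0.147 + 0.147 + 0.3835 + 0.3835 = 1.061 m, so I = I_cm + Md² gives I = 0 + (4.99)(1.061)² = 5.6173 kg·m².
Thin rod: I_cm = (1/12)ML² = (1/12)(4.98)(0.245)² = 0.02491 kg·m²; centre at d = 0.147 + 0.147 + 0.3835 + 0.3835 + 0.1225 = 1.1835 m, so I = I_cm + Md² gives I = 0.02491 + (4.98)(1.1835)² = 7.0003 kg·m².
Total I = 0.12041 + 1.5038 + 5.6173 + 7.0003 = 14.242 kg·m².

14.2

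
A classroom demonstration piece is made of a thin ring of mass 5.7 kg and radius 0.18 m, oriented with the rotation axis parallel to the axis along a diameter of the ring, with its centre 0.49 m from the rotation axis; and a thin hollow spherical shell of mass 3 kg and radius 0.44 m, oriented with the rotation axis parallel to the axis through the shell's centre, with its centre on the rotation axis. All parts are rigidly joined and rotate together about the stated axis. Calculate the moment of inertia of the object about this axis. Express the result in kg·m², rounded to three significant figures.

1.85

Thin ring: I_cm = (1/2)MR² = (1/2)(5.7)(0.18)² = 0.09234 kg·m²; centre at d = 0.49 m, so I = I_cm + Md² gives I = 0.09234 + (5.7)(0.49)² = 1.4609 kg·m².
Spherical shell: I_cm = (2/3)MR² = (2/3)(3)(0.44)² = 0.3872 kg·m²; axis through the centre, so I = 0.3872 kg·m².
Total I = 1.4609 + 0.3872 = 1.8481 kg·m².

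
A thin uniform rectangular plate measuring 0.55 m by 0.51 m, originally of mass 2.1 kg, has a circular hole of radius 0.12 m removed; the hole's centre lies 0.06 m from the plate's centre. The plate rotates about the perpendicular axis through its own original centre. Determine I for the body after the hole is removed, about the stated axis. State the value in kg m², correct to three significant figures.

Unpierced body about its centre: I₀ = (1/12)M(a²+b²) = (1/12)(2.1)[(0.55)² + (0.51)²] = 0.098455 kg m².
The removed disk has mass m = M·πr²/(ab) = (2.1)·π(0.12)²/(0.55·0.51) = 0.33869 kg (same uniform areal density).
Its moment of inertia about the rotation axis (parallel-axis theorem): I_hole = (1/2)mr² + md² = (1/2)(0.33869)(0.12)² + (0.33869)(0.06)² = 0.0036578 kg m².
Treating the hole as negative mass, I = I₀ − I_hole = 0.098455 − 0.0036578 = 0.094797 kg m².

0.0948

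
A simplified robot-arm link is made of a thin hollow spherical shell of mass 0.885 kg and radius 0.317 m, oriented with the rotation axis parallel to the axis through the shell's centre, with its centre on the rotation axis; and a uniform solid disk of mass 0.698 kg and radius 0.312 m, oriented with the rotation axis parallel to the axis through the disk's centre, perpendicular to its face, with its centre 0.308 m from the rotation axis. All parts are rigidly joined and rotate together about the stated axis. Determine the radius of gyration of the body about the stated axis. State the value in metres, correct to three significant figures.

Spherical shell: I_cm = (2/3)MR² = (2/3)(0.885)(0.317)² = 0.059289 kg m²; axis through the centre, so I = 0.059289 kg m².
Solid disk: I_cm = (1/2)MR² = (1/2)(0.698)(0.312)² = 0.033973 kg m²; centre at d = 0.308 m, so the parallel axis theorem gives I = 0.033973 + (0.698)(0.308)² = 0.10019 kg m².
Total I = 0.15948 kg m²; total mass M = 1.583 kg.
k = √(I/M) = √(0.15948/1.583) = 0.3174 m.

0.317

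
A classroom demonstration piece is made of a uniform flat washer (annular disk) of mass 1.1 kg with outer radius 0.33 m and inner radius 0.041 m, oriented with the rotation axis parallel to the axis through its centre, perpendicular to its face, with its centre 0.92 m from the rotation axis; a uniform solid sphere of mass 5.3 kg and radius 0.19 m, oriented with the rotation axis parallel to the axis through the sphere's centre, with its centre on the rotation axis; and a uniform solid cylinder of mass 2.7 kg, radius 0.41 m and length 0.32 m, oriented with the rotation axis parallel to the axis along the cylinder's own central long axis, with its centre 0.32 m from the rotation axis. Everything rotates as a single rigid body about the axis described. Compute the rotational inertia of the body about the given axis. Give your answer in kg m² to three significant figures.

Annular disk: I_cm = (1/2)M(R²+r²) = (1/2)(1.1)[(0.33)² + (0.041)²] = 0.06082 kg m²; centre at d = 0.92 m, so I = I_cm + Md² gives I = 0.06082 + (1.1)(0.92)² = 0.99186 kg m².
Solid sphere: I_cm = (2/5)MR² = (2/5)(5.3)(0.19)² = 0.076532 kg m²; axis through the centre, so I = 0.076532 kg m².
Solid cylinder: I_cm = (1/2)MR² = (1/2)(2.7)(0.41)² = 0.22693 kg m²; centre at d = 0.32 m, so I = I_cm + Md² gives I = 0.22693 + (2.7)(0.32)² = 0.50342 kg m².
Total I = 0.99186 + 0.076532 + 0.50342 = 1.5718 kg m².

1.57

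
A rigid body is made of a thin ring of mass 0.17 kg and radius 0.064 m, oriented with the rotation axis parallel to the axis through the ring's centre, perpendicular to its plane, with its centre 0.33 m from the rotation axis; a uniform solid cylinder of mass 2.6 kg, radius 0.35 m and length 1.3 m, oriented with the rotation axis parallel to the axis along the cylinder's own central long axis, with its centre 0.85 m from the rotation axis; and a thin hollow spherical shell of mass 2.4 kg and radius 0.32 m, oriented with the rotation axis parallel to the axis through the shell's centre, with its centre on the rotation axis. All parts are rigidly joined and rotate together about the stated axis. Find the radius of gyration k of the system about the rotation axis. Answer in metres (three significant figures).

Thin ring: I_cm = MR² = (0.17)(0.064)² = 0.00069632 kg m²; centre at d = 0.33 m, so I = I_cm + Md² gives I = 0.00069632 + (0.17)(0.33)² = 0.019209 kg m².
Solid cylinder: I_cm = (1/2)MR² = (1/2)(2.6)(0.35)² = 0.15925 kg m²; centre at d = 0.85 m, so I = I_cm + Md² gives I = 0.15925 + (2.6)(0.85)² = 2.0377 kg m².
Spherical shell: I_cm = (2/3)MR² = (2/3)(2.4)(0.32)² = 0.16384 kg m²; axis through the centre, so I = 0.16384 kg m².
Total I = 2.2208 kg m²; total mass M = 5.17 kg.
k = √(I/M) = √(2.2208/5.17) = 0.6554 m.

0.655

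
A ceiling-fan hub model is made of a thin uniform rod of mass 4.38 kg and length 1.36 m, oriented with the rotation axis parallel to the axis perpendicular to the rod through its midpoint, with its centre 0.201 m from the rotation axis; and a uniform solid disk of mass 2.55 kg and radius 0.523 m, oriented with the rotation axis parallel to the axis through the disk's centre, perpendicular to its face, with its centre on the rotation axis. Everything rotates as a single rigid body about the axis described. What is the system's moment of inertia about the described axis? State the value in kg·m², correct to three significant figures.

1.20

Thin rod: I_cm = (1/12)ML² = (1/12)(4.38)(1.36)² = 0.6751 kg·m²; centre at d = 0.201 m, so I = I_cm + Md² gives I = 0.6751 + (4.38)(0.201)² = 0.85206 kg·m².
Solid disk: I_cm = (1/2)MR² = (1/2)(2.55)(0.523)² = 0.34875 kg·m²; axis through the centre, so I = 0.34875 kg·m².
Total I = 0.85206 + 0.34875 = 1.2008 kg·m².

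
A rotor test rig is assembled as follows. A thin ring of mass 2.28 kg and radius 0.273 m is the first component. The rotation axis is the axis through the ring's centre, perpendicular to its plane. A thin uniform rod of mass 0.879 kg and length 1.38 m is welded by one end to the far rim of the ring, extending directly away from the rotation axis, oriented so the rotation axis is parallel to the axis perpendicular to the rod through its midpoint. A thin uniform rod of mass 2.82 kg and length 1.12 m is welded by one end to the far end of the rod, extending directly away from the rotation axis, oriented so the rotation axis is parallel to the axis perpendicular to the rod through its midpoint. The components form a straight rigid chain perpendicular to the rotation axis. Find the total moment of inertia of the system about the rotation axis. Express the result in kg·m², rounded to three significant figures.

15.2

Thin ring: I_cm = MR² = (2.28)(0.273)² = 0.16993 kg·m²; axis through the centre, so I = 0.16993 kg·m².
Thin rod: I_cm = (1/12)ML² = (1/12)(0.879)(1.38)² = 0.1395 kg·m²; centre at d = 0.273 + 0.69 = 0.963 m, so I = I_cm + Md² gives I = 0.1395 + (0.879)(0.963)² = 0.95465 kg·m².
Thin rod: I_cm = (1/12)ML² = (1/12)(2.82)(1.12)² = 0.29478 kg·m²; centre at d = 0.273 + 0.69 + 0.69 + 0.56 = 2.213 m, so I = I_cm + Md² gives I = 0.29478 + (2.82)(2.213)² = 14.105 kg·m².
Total I = 0.16993 + 0.95465 + 14.105 = 15.23 kg·m².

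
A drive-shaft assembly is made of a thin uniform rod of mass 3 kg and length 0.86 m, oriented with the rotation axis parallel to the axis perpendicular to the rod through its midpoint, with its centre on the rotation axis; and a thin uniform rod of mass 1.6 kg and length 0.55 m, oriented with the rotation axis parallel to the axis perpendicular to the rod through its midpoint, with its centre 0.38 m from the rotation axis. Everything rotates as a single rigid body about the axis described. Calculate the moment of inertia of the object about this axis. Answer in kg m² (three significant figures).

Thin rod: I_cm = (1/12)ML² = (1/12)(3)(0.86)² = 0.1849 kg m²; axis through the centre, so I = 0.1849 kg m².
Thin rod: I_cm = (1/12)ML² = (1/12)(1.6)(0.55)² = 0.040333 kg m²; centre at d = 0.38 m, so the parallel axis theorem gives I = 0.040333 + (1.6)(0.38)² = 0.27137 kg m².
Total I = 0.1849 + 0.27137 = 0.45627 kg m².

0.456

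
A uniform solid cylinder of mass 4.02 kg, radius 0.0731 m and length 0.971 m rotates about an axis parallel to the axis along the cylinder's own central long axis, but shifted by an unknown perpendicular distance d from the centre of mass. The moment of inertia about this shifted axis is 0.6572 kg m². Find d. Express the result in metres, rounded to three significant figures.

0.401

About the centre-of-mass axis, I_cm = (1/2)MR² = (1/2)(4.02)(0.0731)² = 0.010741 kg m².
Parallel axis theorem: I = I_cm + Md², so Md² = 0.6572 − 0.010741 = 0.64646 kg m².
d = √(0.64646 / 4.02) = 0.40101 m.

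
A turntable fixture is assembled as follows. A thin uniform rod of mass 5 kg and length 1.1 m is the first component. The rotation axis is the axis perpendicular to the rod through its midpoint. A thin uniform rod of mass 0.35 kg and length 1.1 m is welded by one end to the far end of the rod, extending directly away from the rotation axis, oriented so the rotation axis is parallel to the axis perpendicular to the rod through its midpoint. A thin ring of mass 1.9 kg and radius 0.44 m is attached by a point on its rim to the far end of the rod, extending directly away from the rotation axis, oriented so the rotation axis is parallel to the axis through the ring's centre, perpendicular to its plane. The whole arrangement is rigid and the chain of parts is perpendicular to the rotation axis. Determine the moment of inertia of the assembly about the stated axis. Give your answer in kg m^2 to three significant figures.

Thin rod: I_cm = (1/12)ML² = (1/12)(5)(1.1)² = 0.50417 kg m^2; axis through the centre, so I = 0.50417 kg m^2.
Thin rod: I_cm = (1/12)ML² = (1/12)(0.35)(1.1)² = 0.035292 kg m^2; centre at d = 0.55 + 0.55 = 1.1 m, so I = I_cm + Md² gives I = 0.035292 + (0.35)(1.1)² = 0.45879 kg m^2.
Thin ring: I_cm = MR² = (1.9)(0.44)² = 0.36784 kg m^2; centre at d = 0.55 + 0.55 + 0.55 + 0.44 = 2.09 m, so I = I_cm + Md² gives I = 0.36784 + (1.9)(2.09)² = 8.6672 kg m^2.
Total I = 0.50417 + 0.45879 + 8.6672 = 9.6302 kg m^2.

9.63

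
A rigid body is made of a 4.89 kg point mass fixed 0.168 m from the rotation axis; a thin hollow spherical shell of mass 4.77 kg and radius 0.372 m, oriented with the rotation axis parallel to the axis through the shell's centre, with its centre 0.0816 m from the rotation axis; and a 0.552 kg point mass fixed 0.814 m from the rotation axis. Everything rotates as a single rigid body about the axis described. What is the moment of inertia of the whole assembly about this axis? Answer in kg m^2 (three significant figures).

0.976

Point mass: I_cm = 0; centre at d = 0.168 m, so the parallel axis theorem gives I = 0 + (4.89)(0.168)² = 0.13802 kg m^2.
Spherical shell: I_cm = (2/3)MR² = (2/3)(4.77)(0.372)² = 0.44006 kg m^2; centre at d = 0.0816 m, so the parallel axis theorem gives I = 0.44006 + (4.77)(0.0816)² = 0.47182 kg m^2.
Point mass: I_cm = 0; centre at d = 0.814 m, so the parallel axis theorem gives I = 0 + (0.552)(0.814)² = 0.36575 kg m^2.
Total I = 0.13802 + 0.47182 + 0.36575 = 0.97559 kg m^2.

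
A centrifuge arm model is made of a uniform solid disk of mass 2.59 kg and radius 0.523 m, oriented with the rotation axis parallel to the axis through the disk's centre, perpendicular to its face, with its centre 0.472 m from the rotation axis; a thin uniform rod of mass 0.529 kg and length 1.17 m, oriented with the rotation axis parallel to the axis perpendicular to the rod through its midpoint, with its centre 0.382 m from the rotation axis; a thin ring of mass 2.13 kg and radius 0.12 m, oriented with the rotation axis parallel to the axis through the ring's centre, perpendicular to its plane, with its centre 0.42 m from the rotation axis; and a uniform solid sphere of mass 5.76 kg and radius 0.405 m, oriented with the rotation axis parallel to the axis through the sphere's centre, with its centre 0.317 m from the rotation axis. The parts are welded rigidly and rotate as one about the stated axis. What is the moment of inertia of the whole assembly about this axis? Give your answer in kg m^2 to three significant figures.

2.43

Solid disk: I_cm = (1/2)MR² = (1/2)(2.59)(0.523)² = 0.35422 kg m^2; centre at d = 0.472 m, so the parallel axis theorem gives I = 0.35422 + (2.59)(0.472)² = 0.93123 kg m^2.
Thin rod: I_cm = (1/12)ML² = (1/12)(0.529)(1.17)² = 0.060346 kg m^2; centre at d = 0.382 m, so the parallel axis theorem gives I = 0.060346 + (0.529)(0.382)² = 0.13754 kg m^2.
Thin ring: I_cm = MR² = (2.13)(0.12)² = 0.030672 kg m^2; centre at d = 0.42 m, so the parallel axis theorem gives I = 0.030672 + (2.13)(0.42)² = 0.4064 kg m^2.
Solid sphere: I_cm = (2/5)MR² = (2/5)(5.76)(0.405)² = 0.37791 kg m^2; centre at d = 0.317 m, so the parallel axis theorem gives I = 0.37791 + (5.76)(0.317)² = 0.95673 kg m^2.
Total I = 0.93123 + 0.13754 + 0.4064 + 0.95673 = 2.4319 kg m^2.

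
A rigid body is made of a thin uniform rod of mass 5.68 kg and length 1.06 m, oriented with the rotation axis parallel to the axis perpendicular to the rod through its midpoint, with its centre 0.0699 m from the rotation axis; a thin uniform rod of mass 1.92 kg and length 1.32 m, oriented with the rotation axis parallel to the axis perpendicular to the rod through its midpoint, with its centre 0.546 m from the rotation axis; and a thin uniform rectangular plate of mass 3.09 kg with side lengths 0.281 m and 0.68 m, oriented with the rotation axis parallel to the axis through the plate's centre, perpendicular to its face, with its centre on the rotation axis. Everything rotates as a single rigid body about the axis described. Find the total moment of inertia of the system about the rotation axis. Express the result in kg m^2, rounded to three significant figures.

Thin rod: I_cm = (1/12)ML² = (1/12)(5.68)(1.06)² = 0.53184 kg m^2; centre at d = 0.0699 m, so I = I_cm + Md² gives I = 0.53184 + (5.68)(0.0699)² = 0.55959 kg m^2.
Thin rod: I_cm = (1/12)ML² = (1/12)(1.92)(1.32)² = 0.27878 kg m^2; centre at d = 0.546 m, so I = I_cm + Md² gives I = 0.27878 + (1.92)(0.546)² = 0.85117 kg m^2.
Rectangular plate: I_cm = (1/12)M(a²+b²) = (1/12)(3.09)[(0.281)² + (0.68)²] = 0.1394 kg m^2; axis through the centre, so I = 0.1394 kg m^2.
Total I = 0.55959 + 0.85117 + 0.1394 = 1.5502 kg m^2.

1.55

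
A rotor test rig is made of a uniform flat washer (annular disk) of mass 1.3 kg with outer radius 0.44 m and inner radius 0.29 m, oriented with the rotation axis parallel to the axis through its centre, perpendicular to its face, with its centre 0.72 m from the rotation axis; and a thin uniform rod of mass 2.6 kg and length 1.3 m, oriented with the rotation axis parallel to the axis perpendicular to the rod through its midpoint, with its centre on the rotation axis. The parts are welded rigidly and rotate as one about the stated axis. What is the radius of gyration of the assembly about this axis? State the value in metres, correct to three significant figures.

Annular disk: I_cm = (1/2)M(R²+r²) = (1/2)(1.3)[(0.44)² + (0.29)²] = 0.1805 kg m²; centre at d = 0.72 m, so I = I_cm + Md² gives I = 0.1805 + (1.3)(0.72)² = 0.85442 kg m².
Thin rod: I_cm = (1/12)ML² = (1/12)(2.6)(1.3)² = 0.36617 kg m²; axis through the centre, so I = 0.36617 kg m².
Total I = 1.2206 kg m²; total mass M = 3.9 kg.
k = √(I/M) = √(1.2206/3.9) = 0.55944 m.

0.559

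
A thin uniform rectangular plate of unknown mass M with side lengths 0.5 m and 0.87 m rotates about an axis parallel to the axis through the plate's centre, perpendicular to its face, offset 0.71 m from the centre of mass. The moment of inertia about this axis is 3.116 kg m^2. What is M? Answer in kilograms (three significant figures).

5.30

I = I_cm + Md² = (1/12)M(a²+b²) + Md² = M·[0.0833333·[(0.5)² + (0.87)²] + (0.71)²] = M·0.58801.
So M = 3.116 / 0.58801 = 5.2992 kg.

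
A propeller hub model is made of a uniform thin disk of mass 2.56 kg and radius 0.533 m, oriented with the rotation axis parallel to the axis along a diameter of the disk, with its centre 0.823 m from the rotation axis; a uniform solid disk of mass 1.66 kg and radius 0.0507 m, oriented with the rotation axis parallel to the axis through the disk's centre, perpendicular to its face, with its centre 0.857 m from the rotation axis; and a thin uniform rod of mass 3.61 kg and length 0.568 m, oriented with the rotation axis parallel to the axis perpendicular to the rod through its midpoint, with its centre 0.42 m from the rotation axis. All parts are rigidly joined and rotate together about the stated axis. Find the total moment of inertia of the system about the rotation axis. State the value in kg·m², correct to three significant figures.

Thin disk: I_cm = (1/4)MR² = (1/4)(2.56)(0.533)² = 0.18182 kg·m²; centre at d = 0.823 m, so I = I_cm + Md² gives I = 0.18182 + (2.56)(0.823)² = 1.9158 kg·m².
Solid disk: I_cm = (1/2)MR² = (1/2)(1.66)(0.0507)² = 0.0021335 kg·m²; centre at d = 0.857 m, so I = I_cm + Md² gives I = 0.0021335 + (1.66)(0.857)² = 1.2213 kg·m².
Thin rod: I_cm = (1/12)ML² = (1/12)(3.61)(0.568)² = 0.097056 kg·m²; centre at d = 0.42 m, so I = I_cm + Md² gives I = 0.097056 + (3.61)(0.42)² = 0.73386 kg·m².
Total I = 1.9158 + 1.2213 + 0.73386 = 3.871 kg·m².

3.87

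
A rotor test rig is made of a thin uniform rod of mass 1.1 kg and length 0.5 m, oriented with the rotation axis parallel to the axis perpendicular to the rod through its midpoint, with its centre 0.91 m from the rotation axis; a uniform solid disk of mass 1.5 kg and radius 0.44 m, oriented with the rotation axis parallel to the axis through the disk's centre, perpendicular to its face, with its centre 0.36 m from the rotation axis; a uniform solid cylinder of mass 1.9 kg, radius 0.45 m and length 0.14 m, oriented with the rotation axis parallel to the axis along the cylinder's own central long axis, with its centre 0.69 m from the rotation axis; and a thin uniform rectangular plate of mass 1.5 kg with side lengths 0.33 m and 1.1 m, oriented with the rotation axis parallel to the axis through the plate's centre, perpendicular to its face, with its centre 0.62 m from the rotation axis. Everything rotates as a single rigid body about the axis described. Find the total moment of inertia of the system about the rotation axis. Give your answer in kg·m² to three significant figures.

3.11

Thin rod: I_cm = (1/12)ML² = (1/12)(1.1)(0.5)² = 0.022917 kg·m²; centre at d = 0.91 m, so I = I_cm + Md² gives I = 0.022917 + (1.1)(0.91)² = 0.93383 kg·m².
Solid disk: I_cm = (1/2)MR² = (1/2)(1.5)(0.44)² = 0.1452 kg·m²; centre at d = 0.36 m, so I = I_cm + Md² gives I = 0.1452 + (1.5)(0.36)² = 0.3396 kg·m².
Solid cylinder: I_cm = (1/2)MR² = (1/2)(1.9)(0.45)² = 0.19237 kg·m²; centre at d = 0.69 m, so I = I_cm + Md² gives I = 0.19237 + (1.9)(0.69)² = 1.097 kg·m².
Rectangular plate: I_cm = (1/12)M(a²+b²) = (1/12)(1.5)[(0.33)² + (1.1)²] = 0.16486 kg·m²; centre at d = 0.62 m, so I = I_cm + Md² gives I = 0.16486 + (1.5)(0.62)² = 0.74146 kg·m².
Total I = 0.93383 + 0.3396 + 1.097 + 0.74146 = 3.1119 kg·m².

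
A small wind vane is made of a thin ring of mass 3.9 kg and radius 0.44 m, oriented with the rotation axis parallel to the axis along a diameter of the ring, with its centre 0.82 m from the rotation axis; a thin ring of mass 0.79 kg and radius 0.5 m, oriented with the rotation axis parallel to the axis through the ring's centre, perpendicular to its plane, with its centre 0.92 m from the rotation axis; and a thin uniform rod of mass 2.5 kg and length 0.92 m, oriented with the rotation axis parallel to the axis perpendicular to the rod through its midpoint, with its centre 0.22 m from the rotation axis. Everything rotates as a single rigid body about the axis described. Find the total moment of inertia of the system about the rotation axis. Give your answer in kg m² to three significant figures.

4.16

Thin ring: I_cm = (1/2)MR² = (1/2)(3.9)(0.44)² = 0.37752 kg m²; centre at d = 0.82 m, so the parallel axis theorem gives I = 0.37752 + (3.9)(0.82)² = 2.9999 kg m².
Thin ring: I_cm = MR² = (0.79)(0.5)² = 0.1975 kg m²; centre at d = 0.92 m, so the parallel axis theorem gives I = 0.1975 + (0.79)(0.92)² = 0.86616 kg m².
Thin rod: I_cm = (1/12)ML² = (1/12)(2.5)(0.92)² = 0.17633 kg m²; centre at d = 0.22 m, so the parallel axis theorem gives I = 0.17633 + (2.5)(0.22)² = 0.29733 kg m².
Total I = 2.9999 + 0.86616 + 0.29733 = 4.1634 kg m².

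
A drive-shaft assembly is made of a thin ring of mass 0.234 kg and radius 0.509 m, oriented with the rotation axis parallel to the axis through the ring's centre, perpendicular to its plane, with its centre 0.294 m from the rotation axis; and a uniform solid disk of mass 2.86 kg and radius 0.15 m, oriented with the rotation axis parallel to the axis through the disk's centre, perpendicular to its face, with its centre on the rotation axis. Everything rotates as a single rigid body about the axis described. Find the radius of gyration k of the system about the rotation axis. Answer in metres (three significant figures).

0.191

Thin ring: I_cm = MR² = (0.234)(0.509)² = 0.060625 kg m^2; centre at d = 0.294 m, so the parallel axis theorem gives I = 0.060625 + (0.234)(0.294)² = 0.080851 kg m^2.
Solid disk: I_cm = (1/2)MR² = (1/2)(2.86)(0.15)² = 0.032175 kg m^2; axis through the centre, so I = 0.032175 kg m^2.
Total I = 0.11303 kg m^2; total mass M = 3.094 kg.
k = √(I/M) = √(0.11303/3.094) = 0.19113 m.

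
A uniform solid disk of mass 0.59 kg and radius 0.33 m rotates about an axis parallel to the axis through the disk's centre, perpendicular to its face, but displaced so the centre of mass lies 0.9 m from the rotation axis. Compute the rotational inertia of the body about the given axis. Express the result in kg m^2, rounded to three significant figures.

0.510

I_cm = (1/2)MR² = (1/2)(0.59)(0.33)² = 0.032126 kg m^2; centre at d = 0.9 m, so I = I_cm + Md² gives I = 0.032126 + (0.59)(0.9)² = 0.51003 kg m^2.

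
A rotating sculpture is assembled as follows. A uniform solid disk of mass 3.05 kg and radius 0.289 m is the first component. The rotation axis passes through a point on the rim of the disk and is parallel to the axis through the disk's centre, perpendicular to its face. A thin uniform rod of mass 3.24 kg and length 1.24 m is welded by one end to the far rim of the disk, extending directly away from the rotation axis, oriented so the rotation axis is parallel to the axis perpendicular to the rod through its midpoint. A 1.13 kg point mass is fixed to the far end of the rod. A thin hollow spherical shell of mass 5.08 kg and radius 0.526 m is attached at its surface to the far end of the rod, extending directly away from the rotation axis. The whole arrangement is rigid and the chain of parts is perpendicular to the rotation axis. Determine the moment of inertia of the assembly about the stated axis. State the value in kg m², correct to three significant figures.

38.0

Solid disk: I_cm = (1/2)MR² = (1/2)(3.05)(0.289)² = 0.12737 kg m²; centre at d = 0.289 m, so the parallel axis theorem gives I = 0.12737 + (3.05)(0.289)² = 0.38211 kg m².
Thin rod: I_cm = (1/12)ML² = (1/12)(3.24)(1.24)² = 0.41515 kg m²; centre at d = 0.289 + 0.289 + 0.62 = 1.198 m, so the parallel axis theorem gives I = 0.41515 + (3.24)(1.198)² = 5.0652 kg m².
Point mass: I_cm = 0; centre at d = 0.289 + 0.289 + 0.62 + 0.62 = 1.818 m, so the parallel axis theorem gives I = 0 + (1.13)(1.818)² = 3.7348 kg m².
Spherical shell: I_cm = (2/3)MR² = (2/3)(5.08)(0.526)² = 0.93701 kg m²; centre at d = 0.289 + 0.289 + 0.62 + 0.62 + 0.526 = 2.344 m, so the parallel axis theorem gives I = 0.93701 + (5.08)(2.344)² = 28.848 kg m².
Total I = 0.38211 + 5.0652 + 3.7348 + 28.848 = 38.03 kg m².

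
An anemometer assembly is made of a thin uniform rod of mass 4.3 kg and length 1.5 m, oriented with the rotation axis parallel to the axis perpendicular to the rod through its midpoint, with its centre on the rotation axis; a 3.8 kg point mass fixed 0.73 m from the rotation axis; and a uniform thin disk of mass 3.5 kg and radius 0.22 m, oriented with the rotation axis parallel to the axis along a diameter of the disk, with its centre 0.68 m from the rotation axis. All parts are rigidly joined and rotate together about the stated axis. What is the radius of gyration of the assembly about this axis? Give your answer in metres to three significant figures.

Thin rod: I_cm = (1/12)ML² = (1/12)(4.3)(1.5)² = 0.80625 kg m²; axis through the centre, so I = 0.80625 kg m².
Point mass: I_cm = 0; centre at d = 0.73 m, so I = I_cm + Md² gives I = 0 + (3.8)(0.73)² = 2.025 kg m².
Thin disk: I_cm = (1/4)MR² = (1/4)(3.5)(0.22)² = 0.04235 kg m²; centre at d = 0.68 m, so I = I_cm + Md² gives I = 0.04235 + (3.5)(0.68)² = 1.6608 kg m².
Total I = 4.492 kg m²; total mass M = 11.6 kg.
k = √(I/M) = √(4.492/11.6) = 0.62229 m.

0.622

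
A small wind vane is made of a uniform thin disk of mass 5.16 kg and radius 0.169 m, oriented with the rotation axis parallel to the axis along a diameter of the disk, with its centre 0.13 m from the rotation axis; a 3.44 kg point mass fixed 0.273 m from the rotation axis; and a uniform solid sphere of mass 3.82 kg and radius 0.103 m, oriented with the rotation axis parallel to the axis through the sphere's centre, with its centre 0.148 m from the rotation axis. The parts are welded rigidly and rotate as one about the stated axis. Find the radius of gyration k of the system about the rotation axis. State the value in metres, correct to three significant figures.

0.197

Thin disk: I_cm = (1/4)MR² = (1/4)(5.16)(0.169)² = 0.036844 kg m^2; centre at d = 0.13 m, so the parallel axis theorem gives I = 0.036844 + (5.16)(0.13)² = 0.12405 kg m^2.
Point mass: I_cm = 0; centre at d = 0.273 m, so the parallel axis theorem gives I = 0 + (3.44)(0.273)² = 0.25638 kg m^2.
Solid sphere: I_cm = (2/5)MR² = (2/5)(3.82)(0.103)² = 0.016211 kg m^2; centre at d = 0.148 m, so the parallel axis theorem gives I = 0.016211 + (3.82)(0.148)² = 0.099884 kg m^2.
Total I = 0.48031 kg m^2; total mass M = 12.42 kg.
k = √(I/M) = √(0.48031/12.42) = 0.19665 m.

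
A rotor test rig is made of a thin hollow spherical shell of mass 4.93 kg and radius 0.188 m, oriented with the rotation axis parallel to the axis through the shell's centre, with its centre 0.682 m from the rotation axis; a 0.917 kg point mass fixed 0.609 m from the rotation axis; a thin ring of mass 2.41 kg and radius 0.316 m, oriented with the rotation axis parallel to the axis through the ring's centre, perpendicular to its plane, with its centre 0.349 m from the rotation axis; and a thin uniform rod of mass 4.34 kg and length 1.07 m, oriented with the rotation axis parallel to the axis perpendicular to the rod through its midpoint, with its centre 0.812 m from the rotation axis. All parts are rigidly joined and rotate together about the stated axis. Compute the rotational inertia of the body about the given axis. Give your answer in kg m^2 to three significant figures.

Spherical shell: I_cm = (2/3)MR² = (2/3)(4.93)(0.188)² = 0.11616 kg m^2; centre at d = 0.682 m, so the parallel axis theorem gives I = 0.11616 + (4.93)(0.682)² = 2.4092 kg m^2.
Point mass: I_cm = 0; centre at d = 0.609 m, so the parallel axis theorem gives I = 0 + (0.917)(0.609)² = 0.3401 kg m^2.
Thin ring: I_cm = MR² = (2.41)(0.316)² = 0.24065 kg m^2; centre at d = 0.349 m, so the parallel axis theorem gives I = 0.24065 + (2.41)(0.349)² = 0.53419 kg m^2.
Thin rod: I_cm = (1/12)ML² = (1/12)(4.34)(1.07)² = 0.41407 kg m^2; centre at d = 0.812 m, so the parallel axis theorem gives I = 0.41407 + (4.34)(0.812)² = 3.2756 kg m^2.
Total I = 2.4092 + 0.3401 + 0.53419 + 3.2756 = 6.5591 kg m^2.

6.56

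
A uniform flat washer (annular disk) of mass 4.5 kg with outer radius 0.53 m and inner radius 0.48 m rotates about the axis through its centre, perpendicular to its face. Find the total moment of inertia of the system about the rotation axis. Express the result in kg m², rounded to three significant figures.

1.15

I_cm = (1/2)M(R²+r²) = (1/2)(4.5)[(0.53)² + (0.48)²] = 1.1504 kg m²; axis through the centre, so I = 1.1504 kg m².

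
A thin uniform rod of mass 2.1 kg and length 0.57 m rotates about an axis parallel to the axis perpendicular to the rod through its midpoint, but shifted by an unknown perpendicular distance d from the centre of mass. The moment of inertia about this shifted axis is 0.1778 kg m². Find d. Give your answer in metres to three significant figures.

0.240

About the centre-of-mass axis, I_cm = (1/12)ML² = (1/12)(2.1)(0.57)² = 0.056857 kg m².
Parallel axis theorem: I = I_cm + Md², so Md² = 0.1778 − 0.056857 = 0.12094 kg m².
d = √(0.12094 / 2.1) = 0.23998 m.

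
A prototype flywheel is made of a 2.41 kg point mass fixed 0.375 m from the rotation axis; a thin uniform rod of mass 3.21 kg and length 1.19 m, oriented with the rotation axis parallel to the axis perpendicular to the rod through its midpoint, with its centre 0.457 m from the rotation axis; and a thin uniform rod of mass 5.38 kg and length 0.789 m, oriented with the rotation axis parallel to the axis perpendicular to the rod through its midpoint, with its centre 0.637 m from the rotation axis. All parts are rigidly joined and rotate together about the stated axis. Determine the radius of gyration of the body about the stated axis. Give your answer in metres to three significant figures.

Point mass: I_cm = 0; centre at d = 0.375 m, so I = I_cm + Md² gives I = 0 + (2.41)(0.375)² = 0.33891 kg·m².
Thin rod: I_cm = (1/12)ML² = (1/12)(3.21)(1.19)² = 0.37881 kg·m²; centre at d = 0.457 m, so I = I_cm + Md² gives I = 0.37881 + (3.21)(0.457)² = 1.0492 kg·m².
Thin rod: I_cm = (1/12)ML² = (1/12)(5.38)(0.789)² = 0.2791 kg·m²; centre at d = 0.637 m, so I = I_cm + Md² gives I = 0.2791 + (5.38)(0.637)² = 2.4621 kg·m².
Total I = 3.8503 kg·m²; total mass M = 11 kg.
k = √(I/M) = √(3.8503/11) = 0.59163 m.

0.592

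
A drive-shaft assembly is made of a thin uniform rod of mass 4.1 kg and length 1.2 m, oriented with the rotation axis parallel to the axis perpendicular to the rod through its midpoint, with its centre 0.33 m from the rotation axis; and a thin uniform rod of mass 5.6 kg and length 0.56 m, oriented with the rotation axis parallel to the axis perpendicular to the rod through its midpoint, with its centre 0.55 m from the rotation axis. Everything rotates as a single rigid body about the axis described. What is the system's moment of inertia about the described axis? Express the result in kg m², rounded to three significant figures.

Thin rod: I_cm = (1/12)ML² = (1/12)(4.1)(1.2)² = 0.492 kg m²; centre at d = 0.33 m, so the parallel axis theorem gives I = 0.492 + (4.1)(0.33)² = 0.93849 kg m².
Thin rod: I_cm = (1/12)ML² = (1/12)(5.6)(0.56)² = 0.14635 kg m²; centre at d = 0.55 m, so the parallel axis theorem gives I = 0.14635 + (5.6)(0.55)² = 1.8403 kg m².
Total I = 0.93849 + 1.8403 = 2.7788 kg m².

2.78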